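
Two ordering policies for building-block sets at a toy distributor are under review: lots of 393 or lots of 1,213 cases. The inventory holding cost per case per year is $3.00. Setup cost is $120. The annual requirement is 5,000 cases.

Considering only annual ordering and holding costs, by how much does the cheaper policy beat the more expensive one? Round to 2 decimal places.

$197.92

Annual cost at Q: ordering D·S/Q plus holding Q·H/2.
TC(393) = (5,000/393)×120 + (393/2)×3 = $2,116.22
TC(1,213) = (5,000/1,213)×120 + (1,213/2)×3 = $2,314.14
Lots of 393 are cheaper by $197.92.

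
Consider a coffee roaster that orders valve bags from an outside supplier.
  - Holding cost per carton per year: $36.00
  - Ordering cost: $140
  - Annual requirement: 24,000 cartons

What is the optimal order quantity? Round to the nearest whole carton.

Optimal lot size Q* = (2 × 24,000 × $140 / $36)^½ ≈ 432.05

432 cartons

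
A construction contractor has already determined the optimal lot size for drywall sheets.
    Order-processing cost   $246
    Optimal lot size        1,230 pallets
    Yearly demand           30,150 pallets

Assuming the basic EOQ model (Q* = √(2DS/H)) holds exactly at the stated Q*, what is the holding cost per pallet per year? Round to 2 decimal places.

Since Q* = (2DS/H)^½, squaring gives Q*²·H = 2DS.
H = 2DS / Q² = 2 × 30,150 × 246 / 1,230² = 9.8049

$9.80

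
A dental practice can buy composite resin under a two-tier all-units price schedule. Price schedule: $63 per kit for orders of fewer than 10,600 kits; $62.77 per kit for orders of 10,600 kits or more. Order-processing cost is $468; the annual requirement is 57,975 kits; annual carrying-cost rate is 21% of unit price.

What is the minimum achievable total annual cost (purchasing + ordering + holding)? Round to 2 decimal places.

$3,679,219.04

H₁ = 21%×$63 = $13.2300;  H₂ = 21%×$62.77 = $13.1817
EOQ₁ = √(2×57,975×468/13.2300) = 2,025.25  (< 10,600, feasible at tier 1)
EOQ₂ = √(2×57,975×468/13.1817) = 2,028.96  (< 10,600 → use Q = 10,600 at tier-2 price)
TC(tier 1 (EOQ₁), Q≈2,025.2) = $3,679,219.04
TC(tier 2, Q≈10,600.0) = $3,711,513.41
Minimum at tier 1 (EOQ₁): $3,679,219.04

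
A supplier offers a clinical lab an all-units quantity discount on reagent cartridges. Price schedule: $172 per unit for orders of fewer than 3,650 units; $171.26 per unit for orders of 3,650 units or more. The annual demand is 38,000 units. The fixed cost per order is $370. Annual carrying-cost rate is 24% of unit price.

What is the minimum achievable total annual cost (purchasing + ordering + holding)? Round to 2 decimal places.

$6,570,070.42

H₁ = 24%×$172 = $41.2800;  H₂ = 24%×$171.26 = $41.1024
EOQ₁ = √(2×38,000×370/41.2800) = 825.35  (< 3,650, feasible at tier 1)
EOQ₂ = √(2×38,000×370/41.1024) = 827.13  (< 3,650 → use Q = 3,650 at tier-2 price)
TC(tier 1 (EOQ₁), Q≈825.3) = $6,570,070.42
TC(tier 2, Q≈3,650.0) = $6,586,743.93
Minimum at tier 1 (EOQ₁): $6,570,070.42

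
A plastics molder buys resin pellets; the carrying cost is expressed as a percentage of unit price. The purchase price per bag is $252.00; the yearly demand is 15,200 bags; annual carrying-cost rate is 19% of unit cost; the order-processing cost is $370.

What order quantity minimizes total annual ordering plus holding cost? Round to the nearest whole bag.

H = i·C = 0.19 × $252 = $47.8800 per bag-year
2DS/H = 2·15,200·370/47.88 = 234,920.63
EOQ = √234,920.63 ≈ 484.69

485 bags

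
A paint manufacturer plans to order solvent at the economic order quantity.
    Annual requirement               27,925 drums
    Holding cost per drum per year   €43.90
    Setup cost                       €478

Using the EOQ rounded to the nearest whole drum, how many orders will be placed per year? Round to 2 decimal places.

35.80 orders per year

2DS/H = 2·27,925·478/43.9 = 608,116.17
EOQ = √608,116.17 ≈ 779.82 → Q = 780
Orders per year = D/Q = 27,925 / 780 = 35.801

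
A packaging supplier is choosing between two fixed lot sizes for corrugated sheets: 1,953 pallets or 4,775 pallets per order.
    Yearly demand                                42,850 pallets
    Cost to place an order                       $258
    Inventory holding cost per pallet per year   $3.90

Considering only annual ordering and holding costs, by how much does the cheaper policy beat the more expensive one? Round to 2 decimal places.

$2,157.47

For each Q, cost = (D/Q)·S + (Q/2)·H.
TC(1,953) = (42,850/1,953)×258 + (1,953/2)×3.9 = $9,469.03
TC(4,775) = (42,850/4,775)×258 + (4,775/2)×3.9 = $11,626.50
Cheaper: Q = 1,953.  Difference = $2,157.47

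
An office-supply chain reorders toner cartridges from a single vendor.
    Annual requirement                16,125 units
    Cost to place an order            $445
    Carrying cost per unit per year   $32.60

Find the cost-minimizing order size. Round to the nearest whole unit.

Q* = √(2·D·S / H) = √(2·16,125·445 / 32.6) = √440,222.4 ≈ 663.49

663 units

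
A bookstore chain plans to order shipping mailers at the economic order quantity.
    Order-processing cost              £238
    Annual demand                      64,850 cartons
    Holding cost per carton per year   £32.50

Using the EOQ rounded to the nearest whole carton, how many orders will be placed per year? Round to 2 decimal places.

66.51 orders per year

Q* = √(2·D·S / H) = √(2·64,850·238 / 32.5) = √949,803.1 ≈ 974.58 → Q = 975
Orders per year = D/Q = 64,850 / 975 = 66.513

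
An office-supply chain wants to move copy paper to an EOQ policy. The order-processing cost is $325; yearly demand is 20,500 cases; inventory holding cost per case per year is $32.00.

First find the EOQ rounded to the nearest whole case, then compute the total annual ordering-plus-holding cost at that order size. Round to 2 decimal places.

Q* = √(2·D·S / H) = √(2·20,500·325 / 32) = √416,406.2 ≈ 645.30 → Q = 645 cases
Orders/yr = 20,500/645 = 31.783; ordering cost = 31.783 × $325 = $10,329.46
Average inventory = 645/2 = 322.5; holding cost = 322.5 × $32 = $10,320.00
Total = $10,329.46 + $10,320.00 = $20,649.46

$20,649.46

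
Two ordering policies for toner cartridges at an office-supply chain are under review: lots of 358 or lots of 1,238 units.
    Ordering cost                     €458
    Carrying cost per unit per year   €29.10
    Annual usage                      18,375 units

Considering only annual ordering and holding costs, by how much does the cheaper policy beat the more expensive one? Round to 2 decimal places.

For each Q, cost = (D/Q)·S + (Q/2)·H.
TC(358) = (18,375/358)×458 + (358/2)×29.1 = €28,716.58
TC(1,238) = (18,375/1,238)×458 + (1,238/2)×29.1 = €24,810.76
Cheaper: Q = 1,238.  Difference = €3,905.82

€3,905.82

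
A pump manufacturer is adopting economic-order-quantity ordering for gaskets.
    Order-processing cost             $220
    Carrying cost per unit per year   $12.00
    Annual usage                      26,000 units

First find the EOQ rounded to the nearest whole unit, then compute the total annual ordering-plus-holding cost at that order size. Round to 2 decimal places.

$11,716.66

Q* = √(2·D·S / H) = √(2·26,000·220 / 12) = √953,333.3 ≈ 976.39 → Q = 976 units
Ordering: D/Q × S = 26,000/976 × $220 = $5,860.66
Holding:  Q/2 × H = 976/2 × $12 = $5,856.00
Total = $5,860.66 + $5,856.00 = $11,716.66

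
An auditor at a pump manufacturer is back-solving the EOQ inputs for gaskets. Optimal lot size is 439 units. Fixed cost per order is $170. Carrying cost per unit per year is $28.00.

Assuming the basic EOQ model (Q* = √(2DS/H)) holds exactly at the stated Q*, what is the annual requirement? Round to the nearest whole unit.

Since Q* = (2DS/H)^½, squaring gives Q*²·H = 2DS.
D = Q²H / (2S) = 439² × 28 / (2 × 170) = 15,871.14

15,871 units per year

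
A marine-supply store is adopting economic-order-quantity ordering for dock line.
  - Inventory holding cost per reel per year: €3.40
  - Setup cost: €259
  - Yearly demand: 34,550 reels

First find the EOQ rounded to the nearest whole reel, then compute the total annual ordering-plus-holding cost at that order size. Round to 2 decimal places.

Optimal lot size Q* = (2 × 34,550 × €259 / €3.4)^½ ≈ 2,294.30 → Q = 2,294 reels
Ordering: D/Q × S = 34,550/2,294 × €259 = €3,900.81
Holding:  Q/2 × H = 2,294/2 × €3.4 = €3,899.80
Total = €3,900.81 + €3,899.80 = €7,800.61

€7,800.61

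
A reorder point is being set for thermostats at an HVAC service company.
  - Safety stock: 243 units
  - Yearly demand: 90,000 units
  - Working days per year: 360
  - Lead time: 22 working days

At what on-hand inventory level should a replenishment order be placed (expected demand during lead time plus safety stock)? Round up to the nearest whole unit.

5,743 units

Daily demand d = 90,000 / 360 = 250.000 units/day
Demand during lead time = 250.000 × 22 = 5,500.00
Reorder point = 5,500.00 + 243 = 5,743.00 → round up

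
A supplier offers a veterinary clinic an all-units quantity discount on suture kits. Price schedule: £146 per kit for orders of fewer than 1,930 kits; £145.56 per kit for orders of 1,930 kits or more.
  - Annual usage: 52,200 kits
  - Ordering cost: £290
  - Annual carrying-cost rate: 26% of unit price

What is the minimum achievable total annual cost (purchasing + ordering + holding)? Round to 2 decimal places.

£7,642,596.53

H₁ = 26%×£146 = £37.9600;  H₂ = 26%×£145.56 = £37.8456
EOQ₁ = √(2×52,200×290/37.9600) = 893.07  (< 1,930, feasible at tier 1)
EOQ₂ = √(2×52,200×290/37.8456) = 894.42  (< 1,930 → use Q = 1,930 at tier-2 price)
TC(tier 1 (EOQ₁), Q≈893.1) = £7,655,100.99
TC(tier 2, Q≈1,930.0) = £7,642,596.53
Minimum at tier 2: £7,642,596.53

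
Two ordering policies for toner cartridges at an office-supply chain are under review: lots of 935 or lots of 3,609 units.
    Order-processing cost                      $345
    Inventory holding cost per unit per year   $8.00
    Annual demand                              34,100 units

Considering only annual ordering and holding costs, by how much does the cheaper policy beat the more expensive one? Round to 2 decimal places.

$1,373.41

For each Q, cost = (D/Q)·S + (Q/2)·H.
TC(935) = (34,100/935)×345 + (935/2)×8 = $16,322.35
TC(3,609) = (34,100/3,609)×345 + (3,609/2)×8 = $17,695.77
Lots of 935 are cheaper by $1,373.41.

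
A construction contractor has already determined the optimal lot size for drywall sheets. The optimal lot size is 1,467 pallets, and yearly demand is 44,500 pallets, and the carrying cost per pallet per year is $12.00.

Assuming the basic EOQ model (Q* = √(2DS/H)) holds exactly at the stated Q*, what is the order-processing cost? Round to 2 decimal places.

From Q* = √(2DS/H) ⇒ Q*² = 2DS/H.
S = Q²H / (2D) = 1,467² × 12 / (2 × 44,500) = 290.1693

$290.17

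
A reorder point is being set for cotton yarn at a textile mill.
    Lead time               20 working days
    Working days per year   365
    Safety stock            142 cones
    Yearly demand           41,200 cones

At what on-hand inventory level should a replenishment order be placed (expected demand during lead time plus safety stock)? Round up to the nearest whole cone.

Daily demand d = 41,200 / 365 = 112.877 cones/day
Demand during lead time = 112.877 × 20 = 2,257.53
Reorder point = 2,257.53 + 142 = 2,399.53 → round up

2,400 cones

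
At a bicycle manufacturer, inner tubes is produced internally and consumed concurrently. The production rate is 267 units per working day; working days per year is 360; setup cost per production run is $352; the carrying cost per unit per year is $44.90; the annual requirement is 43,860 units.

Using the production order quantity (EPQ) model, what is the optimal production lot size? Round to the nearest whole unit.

d = 43,860/360 = 121.8333 units/day;  effective holding cost H(1 − d/p) = 44.9·(1 − 121.8333/267) = 24.41192
Q* = √(2DS / H_eff) = √(2·43,860·352 / 24.41192) ≈ 1,124.66

1,125 units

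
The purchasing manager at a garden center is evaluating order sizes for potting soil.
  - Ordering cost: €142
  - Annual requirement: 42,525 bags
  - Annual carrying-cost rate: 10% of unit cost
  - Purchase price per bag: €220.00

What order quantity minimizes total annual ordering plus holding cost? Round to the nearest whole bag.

Carrying cost H = €220 × 10% = €22.0000/bag/yr
EOQ = √(2DS/H) = √(2 × 42,525 × 142 / 22)
    = √(548,959.09) ≈ 740.92

741 bags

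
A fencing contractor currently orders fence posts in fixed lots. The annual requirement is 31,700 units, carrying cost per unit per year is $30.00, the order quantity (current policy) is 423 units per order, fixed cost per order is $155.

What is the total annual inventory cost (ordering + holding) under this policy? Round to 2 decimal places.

$17,960.84

Annual ordering cost = (D/Q)·S = (31,700/423) × 155 = $11,615.84
Annual holding cost  = (Q/2)·H = (423/2) × 30 = $6,345.00
Total = $11,615.84 + $6,345.00 = $17,960.84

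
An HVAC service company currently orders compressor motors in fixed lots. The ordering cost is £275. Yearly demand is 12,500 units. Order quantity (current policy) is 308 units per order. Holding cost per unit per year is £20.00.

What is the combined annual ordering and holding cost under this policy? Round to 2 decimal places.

Annual ordering cost = (D/Q)·S = (12,500/308) × 275 = £11,160.71
Annual holding cost  = (Q/2)·H = (308/2) × 20 = £3,080.00
Total = £11,160.71 + £3,080.00 = £14,240.71

£14,240.71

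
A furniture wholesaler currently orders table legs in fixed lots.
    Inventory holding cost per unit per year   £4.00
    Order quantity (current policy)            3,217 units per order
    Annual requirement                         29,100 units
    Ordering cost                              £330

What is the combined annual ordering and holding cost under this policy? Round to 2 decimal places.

£9,419.08

Orders/yr = 29,100/3,217 = 9.046; ordering cost = 9.046 × £330 = £2,985.08
Average inventory = 3,217/2 = 1608.5; holding cost = 1608.5 × £4 = £6,434.00
Total = £2,985.08 + £6,434.00 = £9,419.08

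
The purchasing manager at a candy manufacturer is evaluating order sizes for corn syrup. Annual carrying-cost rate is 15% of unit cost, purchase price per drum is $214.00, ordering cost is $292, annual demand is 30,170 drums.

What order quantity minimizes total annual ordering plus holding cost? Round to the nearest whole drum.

H = i·C = 0.15 × $214 = $32.1000 per drum-year
Optimal lot size Q* = (2 × 30,170 × $292 / $32.1)^½ ≈ 740.87

741 drums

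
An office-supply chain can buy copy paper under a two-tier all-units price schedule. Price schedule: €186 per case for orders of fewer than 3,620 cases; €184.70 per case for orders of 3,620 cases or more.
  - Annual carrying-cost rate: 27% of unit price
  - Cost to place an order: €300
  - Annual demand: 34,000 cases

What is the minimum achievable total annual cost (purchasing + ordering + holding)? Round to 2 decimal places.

€6,356,007.62

H₁ = 27%×€186 = €50.2200;  H₂ = 27%×€184.70 = €49.8690
EOQ₁ = √(2×34,000×300/50.2200) = 637.35  (< 3,620, feasible at tier 1)
EOQ₂ = √(2×34,000×300/49.8690) = 639.59  (< 3,620 → use Q = 3,620 at tier-2 price)
TC(tier 1 (EOQ₁), Q≈637.3) = €6,356,007.62
TC(tier 2, Q≈3,620.0) = €6,372,880.57
Minimum at tier 1 (EOQ₁): €6,356,007.62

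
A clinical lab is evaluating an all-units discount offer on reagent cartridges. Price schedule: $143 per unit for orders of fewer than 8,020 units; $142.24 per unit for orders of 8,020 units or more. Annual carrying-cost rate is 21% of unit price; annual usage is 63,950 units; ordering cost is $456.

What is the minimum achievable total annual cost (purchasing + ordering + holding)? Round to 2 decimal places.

H₁ = 21%×$143 = $30.0300;  H₂ = 21%×$142.24 = $29.8704
EOQ₁ = √(2×63,950×456/30.0300) = 1,393.61  (< 8,020, feasible at tier 1)
EOQ₂ = √(2×63,950×456/29.8704) = 1,397.32  (< 8,020 → use Q = 8,020 at tier-2 price)
TC(tier 1 (EOQ₁), Q≈1,393.6) = $9,186,699.99
TC(tier 2, Q≈8,020.0) = $9,219,664.36
Minimum at tier 1 (EOQ₁): $9,186,699.99

$9,186,699.99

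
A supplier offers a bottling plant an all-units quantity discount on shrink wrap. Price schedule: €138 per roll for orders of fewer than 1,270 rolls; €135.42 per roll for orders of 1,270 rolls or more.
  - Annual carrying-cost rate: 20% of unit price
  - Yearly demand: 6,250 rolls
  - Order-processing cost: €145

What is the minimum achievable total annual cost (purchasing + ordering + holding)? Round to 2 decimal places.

H₁ = 20%×€138 = €27.6000;  H₂ = 20%×€135.42 = €27.0840
EOQ₁ = √(2×6,250×145/27.6000) = 256.26  (< 1,270, feasible at tier 1)
EOQ₂ = √(2×6,250×145/27.0840) = 258.69  (< 1,270 → use Q = 1,270 at tier-2 price)
TC(tier 1 (EOQ₁), Q≈256.3) = €869,572.84
TC(tier 2, Q≈1,270.0) = €864,286.92
Minimum at tier 2: €864,286.92

€864,286.92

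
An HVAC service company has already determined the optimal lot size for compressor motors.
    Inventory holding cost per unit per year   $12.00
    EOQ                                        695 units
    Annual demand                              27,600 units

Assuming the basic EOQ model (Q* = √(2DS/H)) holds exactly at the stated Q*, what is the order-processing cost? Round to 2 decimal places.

Since Q* = (2DS/H)^½, squaring gives Q*²·H = 2DS.
S = Q²H / (2D) = 695² × 12 / (2 × 27,600) = 105.0054

$105.01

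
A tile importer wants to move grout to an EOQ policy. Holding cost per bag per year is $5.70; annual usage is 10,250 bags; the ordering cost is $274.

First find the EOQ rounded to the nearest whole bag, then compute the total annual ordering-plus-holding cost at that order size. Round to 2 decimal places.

2DS/H = 2·10,250·274/5.7 = 985,438.60
EOQ = √985,438.60 ≈ 992.69 → Q = 993 bags
Annual ordering cost = (D/Q)·S = (10,250/993) × 274 = $2,828.30
Annual holding cost  = (Q/2)·H = (993/2) × 5.7 = $2,830.05
Total = $2,828.30 + $2,830.05 = $5,658.35

$5,658.35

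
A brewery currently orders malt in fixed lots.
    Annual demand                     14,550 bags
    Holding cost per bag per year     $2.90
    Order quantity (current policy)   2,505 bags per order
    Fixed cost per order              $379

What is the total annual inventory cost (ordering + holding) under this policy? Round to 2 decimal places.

Annual ordering cost = (D/Q)·S = (14,550/2,505) × 379 = $2,201.38
Annual holding cost  = (Q/2)·H = (2,505/2) × 2.9 = $3,632.25
Total = $2,201.38 + $3,632.25 = $5,833.63

$5,833.63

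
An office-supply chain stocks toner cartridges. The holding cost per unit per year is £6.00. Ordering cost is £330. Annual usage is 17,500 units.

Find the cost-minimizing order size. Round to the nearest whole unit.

1,387 units

Q* = √(2·D·S / H) = √(2·17,500·330 / 6) = √1,925,000.0 ≈ 1,387.44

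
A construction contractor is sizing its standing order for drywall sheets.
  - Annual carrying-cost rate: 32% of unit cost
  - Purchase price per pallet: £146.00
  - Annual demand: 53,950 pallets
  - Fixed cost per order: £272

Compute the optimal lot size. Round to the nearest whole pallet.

793 pallets

H = i·C = 0.32 × £146 = £46.7200 per pallet-year
EOQ = √(2DS/H) = √(2 × 53,950 × 272 / 46.72)
    = √(628,184.93) ≈ 792.58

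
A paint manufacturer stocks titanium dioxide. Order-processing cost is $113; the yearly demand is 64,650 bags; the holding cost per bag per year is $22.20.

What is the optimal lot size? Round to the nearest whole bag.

Optimal lot size Q* = (2 × 64,650 × $113 / $22.2)^½ ≈ 811.26

811 bags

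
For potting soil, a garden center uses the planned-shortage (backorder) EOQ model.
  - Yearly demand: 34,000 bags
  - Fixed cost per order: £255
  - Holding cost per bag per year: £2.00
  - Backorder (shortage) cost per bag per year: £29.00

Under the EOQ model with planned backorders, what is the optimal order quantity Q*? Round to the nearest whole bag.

Q* = √(2DS/H) · √((H + b)/b)
   = √(2 × 34,000 × 255 / 2) · √((2 + 29) / 29)
   = 2,944.486 × 1.0339 ≈ 3,044.33

3,044 bags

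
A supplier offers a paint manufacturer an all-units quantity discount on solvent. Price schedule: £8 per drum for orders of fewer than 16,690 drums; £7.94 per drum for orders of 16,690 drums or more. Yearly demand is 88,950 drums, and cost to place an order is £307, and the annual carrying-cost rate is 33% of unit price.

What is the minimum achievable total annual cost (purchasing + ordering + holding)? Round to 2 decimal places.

H₁ = 33%×£8 = £2.6400;  H₂ = 33%×£7.94 = £2.6202
EOQ₁ = √(2×88,950×307/2.6400) = 4,548.36  (< 16,690, feasible at tier 1)
EOQ₂ = √(2×88,950×307/2.6202) = 4,565.52  (< 16,690 → use Q = 16,690 at tier-2 price)
TC(tier 1 (EOQ₁), Q≈4,548.4) = £723,607.68
TC(tier 2, Q≈16,690.0) = £729,764.74
Minimum at tier 1 (EOQ₁): £723,607.68

£723,607.68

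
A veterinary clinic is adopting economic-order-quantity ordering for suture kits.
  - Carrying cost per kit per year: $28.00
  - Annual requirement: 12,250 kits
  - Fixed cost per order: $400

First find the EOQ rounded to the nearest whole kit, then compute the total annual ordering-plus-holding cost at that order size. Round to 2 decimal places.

$16,565.03

Optimal lot size Q* = (2 × 12,250 × $400 / $28)^½ ≈ 591.61 → Q = 592 kits
Orders/yr = 12,250/592 = 20.693; ordering cost = 20.693 × $400 = $8,277.03
Average inventory = 592/2 = 296; holding cost = 296 × $28 = $8,288.00
Total = $8,277.03 + $8,288.00 = $16,565.03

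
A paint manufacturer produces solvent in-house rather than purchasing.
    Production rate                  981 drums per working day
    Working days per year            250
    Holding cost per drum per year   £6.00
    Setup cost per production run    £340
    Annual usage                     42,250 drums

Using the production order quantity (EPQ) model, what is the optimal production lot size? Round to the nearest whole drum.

Daily demand d = 42,250/250 = 169.000; p = 981; 1 − d/p = 0.82773
EPQ = √(2DS / (H(1 − d/p)))
    = √(2 × 42,250 × 340 / (6 × 0.82773)) ≈ 2,405.19

2,405 drums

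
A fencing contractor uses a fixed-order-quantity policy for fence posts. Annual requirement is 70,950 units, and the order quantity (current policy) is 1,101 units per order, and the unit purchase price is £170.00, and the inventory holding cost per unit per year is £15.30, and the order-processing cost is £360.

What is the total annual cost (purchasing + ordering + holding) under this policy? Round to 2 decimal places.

Orders/yr = 70,950/1,101 = 64.441; ordering cost = 64.441 × £360 = £23,198.91
Average inventory = 1,101/2 = 550.5; holding cost = 550.5 × £15.3 = £8,422.65
Purchase cost = D·C = 70,950 × 170 = £12,061,500.00
Total = £23,198.91 + £8,422.65 + £12,061,500.00 = £12,093,121.56

£12,093,121.56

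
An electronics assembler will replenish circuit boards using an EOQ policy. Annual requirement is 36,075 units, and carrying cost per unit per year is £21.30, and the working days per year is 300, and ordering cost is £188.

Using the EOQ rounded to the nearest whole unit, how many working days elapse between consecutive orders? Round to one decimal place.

6.6 days

EOQ = √(2DS/H) = √(2 × 36,075 × 188 / 21.3)
    = √(636,816.90) ≈ 798.01 → Q = 798 units
Cycle time = (working days × Q)/D = (300 × 798) / 36,075 = 6.636 days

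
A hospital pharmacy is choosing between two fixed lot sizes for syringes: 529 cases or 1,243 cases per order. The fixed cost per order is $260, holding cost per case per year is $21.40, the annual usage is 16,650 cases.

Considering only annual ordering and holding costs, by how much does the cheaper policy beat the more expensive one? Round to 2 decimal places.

$2,939.14

Annual cost at Q: ordering D·S/Q plus holding Q·H/2.
TC(529) = (16,650/529)×260 + (529/2)×21.4 = $13,843.66
TC(1,243) = (16,650/1,243)×260 + (1,243/2)×21.4 = $16,782.80
Cheaper: Q = 529.  Difference = $2,939.14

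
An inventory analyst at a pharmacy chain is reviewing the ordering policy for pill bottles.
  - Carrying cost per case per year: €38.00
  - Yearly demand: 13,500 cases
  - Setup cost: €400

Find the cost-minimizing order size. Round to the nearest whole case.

2DS/H = 2·13,500·400/38 = 284,210.53
EOQ = √284,210.53 ≈ 533.11

533 cases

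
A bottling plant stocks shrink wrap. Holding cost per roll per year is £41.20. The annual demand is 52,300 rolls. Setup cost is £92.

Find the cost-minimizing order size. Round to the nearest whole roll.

483 rolls

Q* = √(2·D·S / H) = √(2·52,300·92 / 41.2) = √233,572.8 ≈ 483.29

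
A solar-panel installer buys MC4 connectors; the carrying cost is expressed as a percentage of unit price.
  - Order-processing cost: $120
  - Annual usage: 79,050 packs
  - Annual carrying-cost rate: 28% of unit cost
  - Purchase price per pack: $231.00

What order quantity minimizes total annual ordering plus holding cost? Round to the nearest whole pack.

542 packs

H = i·C = 0.28 × $231 = $64.6800 per pack-year
Optimal lot size Q* = (2 × 79,050 × $120 / $64.68)^½ ≈ 541.59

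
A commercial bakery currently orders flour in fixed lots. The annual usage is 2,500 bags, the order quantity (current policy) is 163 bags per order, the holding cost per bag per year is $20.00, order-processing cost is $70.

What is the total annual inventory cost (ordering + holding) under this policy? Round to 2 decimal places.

$2,703.62

Ordering: D/Q × S = 2,500/163 × $70 = $1,073.62
Holding:  Q/2 × H = 163/2 × $20 = $1,630.00
Total = $1,073.62 + $1,630.00 = $2,703.62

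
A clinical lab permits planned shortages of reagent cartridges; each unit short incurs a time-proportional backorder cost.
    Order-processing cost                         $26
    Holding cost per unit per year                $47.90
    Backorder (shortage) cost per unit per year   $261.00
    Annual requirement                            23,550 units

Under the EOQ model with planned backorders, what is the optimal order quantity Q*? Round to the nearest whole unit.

174 units

Basic EOQ = √(2·23,550·26/47.9) = 159.893
Backorder adjustment √((H+b)/b) = √((47.9+261)/261) = 1.0879
Q* = 159.893 × 1.0879 ≈ 173.95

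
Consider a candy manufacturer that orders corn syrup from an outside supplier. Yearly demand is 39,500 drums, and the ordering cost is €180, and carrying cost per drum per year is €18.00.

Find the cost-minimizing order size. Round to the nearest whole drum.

889 drums

Optimal lot size Q* = (2 × 39,500 × €180 / €18)^½ ≈ 888.82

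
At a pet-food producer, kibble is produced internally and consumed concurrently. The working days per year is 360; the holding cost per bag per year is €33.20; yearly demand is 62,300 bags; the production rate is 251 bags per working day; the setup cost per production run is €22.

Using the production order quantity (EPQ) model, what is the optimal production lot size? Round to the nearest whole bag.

516 bags

d = 62,300/360 = 173.0556 bags/day;  effective holding cost H(1 − d/p) = 33.2·(1 − 173.0556/251) = 10.30978
Q* = √(2DS / H_eff) = √(2·62,300·22 / 10.30978) ≈ 515.64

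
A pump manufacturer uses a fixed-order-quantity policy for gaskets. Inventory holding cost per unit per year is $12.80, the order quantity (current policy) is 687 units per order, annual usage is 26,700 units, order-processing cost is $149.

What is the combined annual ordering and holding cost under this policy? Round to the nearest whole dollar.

$10,188

Orders/yr = 26,700/687 = 38.865; ordering cost = 38.865 × $149 = $5,790.83
Average inventory = 687/2 = 343.5; holding cost = 343.5 × $12.8 = $4,396.80
Total = $5,790.83 + $4,396.80 = $10,187.63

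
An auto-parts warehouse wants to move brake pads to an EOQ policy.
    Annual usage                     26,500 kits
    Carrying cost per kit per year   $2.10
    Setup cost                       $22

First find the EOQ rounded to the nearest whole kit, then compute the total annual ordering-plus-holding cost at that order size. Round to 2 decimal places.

$1,564.80

2DS/H = 2·26,500·22/2.1 = 555,238.10
EOQ = √555,238.10 ≈ 745.14 → Q = 745 kits
Ordering: D/Q × S = 26,500/745 × $22 = $782.55
Holding:  Q/2 × H = 745/2 × $2.1 = $782.25
Total = $782.55 + $782.25 = $1,564.80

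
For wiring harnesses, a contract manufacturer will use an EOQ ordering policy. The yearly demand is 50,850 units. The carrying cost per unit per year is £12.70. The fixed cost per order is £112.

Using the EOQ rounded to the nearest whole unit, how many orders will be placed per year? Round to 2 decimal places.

EOQ = √(2DS/H) = √(2 × 50,850 × 112 / 12.7)
    = √(896,881.89) ≈ 947.04 → Q = 947
Orders per year = D/Q = 50,850 / 947 = 53.696

53.70 orders per year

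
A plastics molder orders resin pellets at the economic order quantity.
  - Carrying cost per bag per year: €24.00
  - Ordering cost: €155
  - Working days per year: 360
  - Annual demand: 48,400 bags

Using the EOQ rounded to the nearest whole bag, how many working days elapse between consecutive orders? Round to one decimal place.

Q* = √(2·D·S / H) = √(2·48,400·155 / 24) = √625,166.7 ≈ 790.67 → Q = 791 bags
Cycle time = (working days × Q)/D = (360 × 791) / 48,400 = 5.883 days

5.9 days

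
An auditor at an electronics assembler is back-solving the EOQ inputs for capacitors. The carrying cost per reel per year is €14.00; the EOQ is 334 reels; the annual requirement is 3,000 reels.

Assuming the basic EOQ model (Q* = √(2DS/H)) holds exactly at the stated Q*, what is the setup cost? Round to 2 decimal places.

From Q* = √(2DS/H) ⇒ Q*² = 2DS/H.
S = Q²H / (2D) = 334² × 14 / (2 × 3,000) = 260.2973

€260.30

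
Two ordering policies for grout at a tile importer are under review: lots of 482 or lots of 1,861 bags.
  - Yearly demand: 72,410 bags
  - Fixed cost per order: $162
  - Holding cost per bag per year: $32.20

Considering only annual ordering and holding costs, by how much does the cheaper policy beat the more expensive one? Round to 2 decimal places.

$4,168.22

Annual cost at Q: ordering D·S/Q plus holding Q·H/2.
TC(482) = (72,410/482)×162 + (482/2)×32.2 = $32,097.17
TC(1,861) = (72,410/1,861)×162 + (1,861/2)×32.2 = $36,265.39
|ΔTC| = |$32,097.17 − $36,265.39| = $4,168.22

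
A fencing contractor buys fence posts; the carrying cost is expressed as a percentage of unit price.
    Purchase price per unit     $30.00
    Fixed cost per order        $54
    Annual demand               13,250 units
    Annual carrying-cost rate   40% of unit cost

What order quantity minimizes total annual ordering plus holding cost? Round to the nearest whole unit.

345 units

Holding cost per unit per year: H = 40% × $30 = $12.0000
EOQ = √(2DS/H) = √(2 × 13,250 × 54 / 12)
    = √(119,250.00) ≈ 345.33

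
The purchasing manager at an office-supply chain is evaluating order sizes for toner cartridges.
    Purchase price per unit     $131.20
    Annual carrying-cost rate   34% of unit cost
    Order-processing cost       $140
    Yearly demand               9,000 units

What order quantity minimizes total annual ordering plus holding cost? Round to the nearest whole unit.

238 units

Holding cost per unit per year: H = 34% × $131.2 = $44.6080
Q* = √(2·D·S / H) = √(2·9,000·140 / 44.608) = √56,492.1 ≈ 237.68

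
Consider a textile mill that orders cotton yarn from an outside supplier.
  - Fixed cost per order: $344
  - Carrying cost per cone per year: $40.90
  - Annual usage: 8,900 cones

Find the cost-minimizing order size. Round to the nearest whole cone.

387 cones

2DS/H = 2·8,900·344/40.9 = 149,711.49
EOQ = √149,711.49 ≈ 386.93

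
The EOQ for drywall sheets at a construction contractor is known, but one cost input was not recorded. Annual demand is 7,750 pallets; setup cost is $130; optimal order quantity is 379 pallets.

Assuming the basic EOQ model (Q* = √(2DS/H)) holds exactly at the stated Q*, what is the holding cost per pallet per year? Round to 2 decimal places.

From Q* = √(2DS/H) ⇒ Q*² = 2DS/H.
H = 2DS / Q² = 2 × 7,750 × 130 / 379² = 14.0280

$14.03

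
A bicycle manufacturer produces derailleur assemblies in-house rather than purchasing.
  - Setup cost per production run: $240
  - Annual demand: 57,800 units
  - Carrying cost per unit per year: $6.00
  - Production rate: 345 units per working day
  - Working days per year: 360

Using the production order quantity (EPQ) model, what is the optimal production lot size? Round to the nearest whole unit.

Daily demand d = 57,800/360 = 160.556; p = 345; 1 − d/p = 0.53462
EPQ = √(2DS / (H(1 − d/p)))
    = √(2 × 57,800 × 240 / (6 × 0.53462)) ≈ 2,940.94

2,941 units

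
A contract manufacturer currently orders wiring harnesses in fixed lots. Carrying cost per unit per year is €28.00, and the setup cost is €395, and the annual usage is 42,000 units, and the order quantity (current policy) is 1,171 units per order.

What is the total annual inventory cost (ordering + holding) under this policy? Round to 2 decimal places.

€30,561.38

Orders/yr = 42,000/1,171 = 35.867; ordering cost = 35.867 × €395 = €14,167.38
Average inventory = 1,171/2 = 585.5; holding cost = 585.5 × €28 = €16,394.00
Total = €14,167.38 + €16,394.00 = €30,561.38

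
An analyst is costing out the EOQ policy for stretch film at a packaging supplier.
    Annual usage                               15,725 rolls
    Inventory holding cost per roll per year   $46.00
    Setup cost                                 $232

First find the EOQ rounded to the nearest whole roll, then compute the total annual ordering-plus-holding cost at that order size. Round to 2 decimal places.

Optimal lot size Q* = (2 × 15,725 × $232 / $46)^½ ≈ 398.27 → Q = 398 rolls
Annual ordering cost = (D/Q)·S = (15,725/398) × 232 = $9,166.33
Annual holding cost  = (Q/2)·H = (398/2) × 46 = $9,154.00
Total = $9,166.33 + $9,154.00 = $18,320.33

$18,320.33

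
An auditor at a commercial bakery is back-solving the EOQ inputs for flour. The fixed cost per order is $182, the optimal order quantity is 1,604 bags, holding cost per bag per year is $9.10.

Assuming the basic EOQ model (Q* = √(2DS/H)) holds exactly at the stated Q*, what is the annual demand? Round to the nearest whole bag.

From Q* = √(2DS/H) ⇒ Q*² = 2DS/H.
D = Q²H / (2S) = 1,604² × 9.1 / (2 × 182) = 64,320.40

64,320 bags per year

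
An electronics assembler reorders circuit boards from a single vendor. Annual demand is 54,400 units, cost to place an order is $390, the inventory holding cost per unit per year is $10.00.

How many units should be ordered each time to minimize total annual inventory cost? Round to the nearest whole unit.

Q* = √(2·D·S / H) = √(2·54,400·390 / 10) = √4,243,200.0 ≈ 2,059.90

2,060 units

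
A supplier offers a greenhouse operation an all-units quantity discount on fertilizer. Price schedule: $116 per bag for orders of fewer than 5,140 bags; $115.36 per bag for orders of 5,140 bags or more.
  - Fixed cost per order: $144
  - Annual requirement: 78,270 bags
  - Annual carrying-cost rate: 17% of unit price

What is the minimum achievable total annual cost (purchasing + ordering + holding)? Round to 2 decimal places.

$9,081,820.76

H₁ = 17%×$116 = $19.7200;  H₂ = 17%×$115.36 = $19.6112
EOQ₁ = √(2×78,270×144/19.7200) = 1,069.15  (< 5,140, feasible at tier 1)
EOQ₂ = √(2×78,270×144/19.6112) = 1,072.12  (< 5,140 → use Q = 5,140 at tier-2 price)
TC(tier 1 (EOQ₁), Q≈1,069.2) = $9,100,403.73
TC(tier 2, Q≈5,140.0) = $9,081,820.76
Minimum at tier 2: $9,081,820.76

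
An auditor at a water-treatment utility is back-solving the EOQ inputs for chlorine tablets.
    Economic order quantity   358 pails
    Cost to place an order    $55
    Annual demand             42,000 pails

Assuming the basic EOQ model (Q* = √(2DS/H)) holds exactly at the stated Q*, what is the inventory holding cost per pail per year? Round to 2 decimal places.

From Q* = √(2DS/H) ⇒ Q*² = 2DS/H.
H = 2DS / Q² = 2 × 42,000 × 55 / 358² = 36.0476

$36.05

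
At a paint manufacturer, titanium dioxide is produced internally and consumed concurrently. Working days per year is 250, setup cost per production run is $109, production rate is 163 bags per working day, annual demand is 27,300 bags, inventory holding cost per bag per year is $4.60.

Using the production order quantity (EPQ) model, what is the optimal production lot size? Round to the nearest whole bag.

1,980 bags

Daily demand d = 27,300/250 = 109.200; p = 163; 1 − d/p = 0.33006
EPQ = √(2DS / (H(1 − d/p)))
    = √(2 × 27,300 × 109 / (4.6 × 0.33006)) ≈ 1,979.85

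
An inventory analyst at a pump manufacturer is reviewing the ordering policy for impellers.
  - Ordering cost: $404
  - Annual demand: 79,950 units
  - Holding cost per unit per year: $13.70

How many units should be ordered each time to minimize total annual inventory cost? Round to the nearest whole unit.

EOQ = √(2DS/H) = √(2 × 79,950 × 404 / 13.7)
    = √(4,715,299.27) ≈ 2,171.47

2,171 units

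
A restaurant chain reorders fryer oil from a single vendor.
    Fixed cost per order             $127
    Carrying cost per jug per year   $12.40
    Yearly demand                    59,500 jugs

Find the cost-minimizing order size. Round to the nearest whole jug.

1,104 jugs

Q* = √(2·D·S / H) = √(2·59,500·127 / 12.4) = √1,218,790.3 ≈ 1,103.99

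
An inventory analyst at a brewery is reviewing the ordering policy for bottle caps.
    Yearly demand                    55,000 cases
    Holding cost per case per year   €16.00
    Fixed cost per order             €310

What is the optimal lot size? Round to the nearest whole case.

Optimal lot size Q* = (2 × 55,000 × €310 / €16)^½ ≈ 1,459.88

1,460 cases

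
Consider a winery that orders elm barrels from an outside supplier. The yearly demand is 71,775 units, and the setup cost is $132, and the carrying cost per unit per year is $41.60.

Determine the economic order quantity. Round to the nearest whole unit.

Q* = √(2·D·S / H) = √(2·71,775·132 / 41.6) = √455,495.2 ≈ 674.90

675 units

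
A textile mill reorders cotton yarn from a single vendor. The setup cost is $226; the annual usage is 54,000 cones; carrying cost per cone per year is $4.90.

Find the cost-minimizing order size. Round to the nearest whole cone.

Optimal lot size Q* = (2 × 54,000 × $226 / $4.9)^½ ≈ 2,231.87

2,232 cones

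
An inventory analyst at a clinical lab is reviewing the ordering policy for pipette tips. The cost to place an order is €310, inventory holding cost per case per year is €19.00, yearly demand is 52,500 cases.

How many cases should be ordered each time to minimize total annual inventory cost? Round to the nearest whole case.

Optimal lot size Q* = (2 × 52,500 × €310 / €19)^½ ≈ 1,308.88

1,309 cases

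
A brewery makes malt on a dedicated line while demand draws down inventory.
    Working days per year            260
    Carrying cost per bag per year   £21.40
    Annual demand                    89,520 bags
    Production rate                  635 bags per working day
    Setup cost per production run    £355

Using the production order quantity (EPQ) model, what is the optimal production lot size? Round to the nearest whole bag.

2,547 bags

d = 89,520/260 = 344.3077 bags/day;  effective holding cost H(1 − d/p) = 21.4·(1 − 344.3077/635) = 9.79656
Q* = √(2DS / H_eff) = √(2·89,520·355 / 9.79656) ≈ 2,547.14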